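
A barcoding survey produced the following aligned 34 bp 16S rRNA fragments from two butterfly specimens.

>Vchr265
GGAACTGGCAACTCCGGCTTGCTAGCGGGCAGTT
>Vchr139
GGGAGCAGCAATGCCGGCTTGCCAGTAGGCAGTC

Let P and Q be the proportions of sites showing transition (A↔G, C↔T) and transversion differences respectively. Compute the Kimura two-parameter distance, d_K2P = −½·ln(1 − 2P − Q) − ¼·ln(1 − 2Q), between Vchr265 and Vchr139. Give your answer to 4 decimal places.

Differing sites — 3:A/G (Ti); 5:C/G (Tv); 6:T/C (Ti); 7:G/A (Ti); 12:C/T (Ti); 13:T/G (Tv); 23:T/C (Ti); 26:C/T (Ti); 27:G/A (Ti); 34:T/C (Ti).
Of the 10 differences, 8 transitions and 2 transversions over 34 sites: P = 8/34 = 0.235294, Q = 2/34 = 0.058824.
d = −0.5·ln(0.470588) − 0.25·ln(0.882352) = −0.5·(-0.753772) − 0.25·(-0.125164) = 0.4082.

0.4082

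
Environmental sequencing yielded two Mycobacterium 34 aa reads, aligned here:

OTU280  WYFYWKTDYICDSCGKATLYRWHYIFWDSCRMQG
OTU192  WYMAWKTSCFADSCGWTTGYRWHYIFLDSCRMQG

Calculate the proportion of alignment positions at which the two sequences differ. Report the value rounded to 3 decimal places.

The sequences differ at positions 3 (F/M), 4 (Y/A), 8 (D/S), 9 (Y/C), 10 (I/F), 11 (C/A), 16 (K/W), 17 (A/T), 19 (L/G), 27 (W/L).
There are 10 differences over 34 sites, so p = 10/34 = 0.294.

0.294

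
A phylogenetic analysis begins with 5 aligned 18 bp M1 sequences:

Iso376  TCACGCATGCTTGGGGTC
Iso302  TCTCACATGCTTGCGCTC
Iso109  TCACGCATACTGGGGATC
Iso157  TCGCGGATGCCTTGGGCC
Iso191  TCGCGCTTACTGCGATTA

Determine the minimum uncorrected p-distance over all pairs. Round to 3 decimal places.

0.167

Pairwise Hamming distances:
  Iso376 vs Iso302: 4
  Iso376 vs Iso109: 3
  Iso376 vs Iso157: 5
  Iso376 vs Iso191: 8
  Iso302 vs Iso109: 6
  Iso302 vs Iso157: 8
  Iso302 vs Iso191: 10
  Iso109 vs Iso157: 8
  Iso109 vs Iso191: 6
  Iso157 vs Iso191: 10
The smallest is 3 mismatches, between Iso376 and Iso109; p = 3/18 = 0.167.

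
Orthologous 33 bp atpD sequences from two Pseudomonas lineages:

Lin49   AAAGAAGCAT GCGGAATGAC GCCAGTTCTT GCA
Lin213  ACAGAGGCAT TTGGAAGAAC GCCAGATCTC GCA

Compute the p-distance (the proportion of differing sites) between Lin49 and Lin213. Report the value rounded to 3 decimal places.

Differing sites — 2:A/C; 6:A/G; 11:G/T; 12:C/T; 17:T/G; 18:G/A; 26:T/A; 30:T/C.
There are 8 differences over 33 sites, so p = 8/33 = 0.242.

0.242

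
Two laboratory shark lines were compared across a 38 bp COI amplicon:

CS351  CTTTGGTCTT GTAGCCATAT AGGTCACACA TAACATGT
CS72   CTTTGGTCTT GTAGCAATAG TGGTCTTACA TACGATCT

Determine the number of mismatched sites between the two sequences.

8

Differing sites — 16:C/A; 20:T/G; 21:A/T; 26:A/T; 27:C/T; 33:A/C; 34:C/G; 37:G/C.
That gives 8 mismatches out of 38 aligned sites, so the Hamming distance is 8.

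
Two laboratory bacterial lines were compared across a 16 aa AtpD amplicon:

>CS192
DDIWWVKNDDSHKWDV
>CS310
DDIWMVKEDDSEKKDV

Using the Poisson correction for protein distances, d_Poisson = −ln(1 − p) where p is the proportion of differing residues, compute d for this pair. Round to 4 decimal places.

0.2877

Mismatches occur at site 5 (W→M), site 8 (N→E), site 12 (H→E), site 14 (W→K).
p = 4/16 = 0.250000.
d = −ln(1 − 0.250000) = −ln(0.750000) = 0.2877.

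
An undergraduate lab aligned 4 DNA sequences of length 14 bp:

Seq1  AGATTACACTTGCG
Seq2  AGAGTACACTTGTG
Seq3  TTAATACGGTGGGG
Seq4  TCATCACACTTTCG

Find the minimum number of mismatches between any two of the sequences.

Pairwise Hamming distances:
  Seq1 vs Seq2: 2
  Seq1 vs Seq3: 7
  Seq1 vs Seq4: 4
  Seq2 vs Seq3: 7
  Seq2 vs Seq4: 6
  Seq3 vs Seq4: 8
The smallest is 2, between Seq1 and Seq2.

2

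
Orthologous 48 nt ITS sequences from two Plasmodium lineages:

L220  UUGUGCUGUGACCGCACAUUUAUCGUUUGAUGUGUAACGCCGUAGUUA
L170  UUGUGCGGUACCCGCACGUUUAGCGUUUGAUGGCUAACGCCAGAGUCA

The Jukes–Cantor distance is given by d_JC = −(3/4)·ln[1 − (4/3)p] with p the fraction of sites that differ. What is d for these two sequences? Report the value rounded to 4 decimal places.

0.2441

The sequences differ at positions 7 (U/G), 10 (G/A), 11 (A/C), 18 (A/G), 23 (U/G), 33 (U/G), 34 (G/C), 42 (G/A), 43 (U/G), 47 (U/C).
p = 10/48 = 0.208333.
d = −0.75 · ln(1 − (4/3)·0.208333) = −0.75 · ln(0.722223) = −0.75 · (-0.325421) = 0.2441.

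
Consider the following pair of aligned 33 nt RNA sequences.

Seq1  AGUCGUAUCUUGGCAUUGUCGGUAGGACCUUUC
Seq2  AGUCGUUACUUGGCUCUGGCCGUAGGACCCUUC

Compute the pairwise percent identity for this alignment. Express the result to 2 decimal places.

Differing sites — 7:A/U; 8:U/A; 15:A/U; 16:U/C; 19:U/G; 21:G/C; 30:U/C.
26 of the 33 sites match, so the percent identity is 26/33 × 100 = 78.79%.

78.79%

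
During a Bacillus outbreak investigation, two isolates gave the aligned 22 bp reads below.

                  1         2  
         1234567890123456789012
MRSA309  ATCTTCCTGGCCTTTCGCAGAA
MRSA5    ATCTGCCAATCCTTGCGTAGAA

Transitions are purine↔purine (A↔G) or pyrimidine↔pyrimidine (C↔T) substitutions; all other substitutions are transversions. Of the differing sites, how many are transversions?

4

Differing sites — 5:T/G (Tv); 8:T/A (Tv); 9:G/A (Ti); 10:G/T (Tv); 15:T/G (Tv); 18:C/T (Ti).
Of the 6 differences, 2 transitions and 4 transversions, so the answer is 4.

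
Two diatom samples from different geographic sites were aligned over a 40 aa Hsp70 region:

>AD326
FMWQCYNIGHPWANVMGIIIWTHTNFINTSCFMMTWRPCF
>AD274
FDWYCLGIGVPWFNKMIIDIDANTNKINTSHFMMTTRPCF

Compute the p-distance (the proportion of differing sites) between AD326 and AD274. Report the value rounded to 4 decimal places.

0.3750

Differing sites — 2:M/D; 4:Q/Y; 6:Y/L; 7:N/G; 10:H/V; 13:A/F; 15:V/K; 17:G/I; 19:I/D; 21:W/D; 22:T/A; 23:H/N; 26:F/K; 31:C/H; 36:W/T.
There are 15 differences over 40 sites, so p = 15/40 = 0.3750.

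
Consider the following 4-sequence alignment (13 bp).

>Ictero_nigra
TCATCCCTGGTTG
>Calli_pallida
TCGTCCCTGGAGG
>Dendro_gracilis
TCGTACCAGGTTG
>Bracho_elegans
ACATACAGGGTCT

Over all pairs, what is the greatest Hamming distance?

Pairwise Hamming distances:
  Ictero_nigra vs Calli_pallida: 3
  Ictero_nigra vs Dendro_gracilis: 3
  Ictero_nigra vs Bracho_elegans: 6
  Calli_pallida vs Dendro_gracilis: 4
  Calli_pallida vs Bracho_elegans: 8
  Dendro_gracilis vs Bracho_elegans: 6
The largest is 8, between Calli_pallida and Bracho_elegans.

8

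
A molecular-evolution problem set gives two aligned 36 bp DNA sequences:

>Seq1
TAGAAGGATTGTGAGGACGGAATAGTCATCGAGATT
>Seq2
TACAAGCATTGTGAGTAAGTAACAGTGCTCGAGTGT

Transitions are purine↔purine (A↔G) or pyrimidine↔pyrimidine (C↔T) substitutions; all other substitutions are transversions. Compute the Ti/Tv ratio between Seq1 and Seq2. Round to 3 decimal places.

0.111

The sequences differ at positions 3 (G/C, transversion), 7 (G/C, transversion), 16 (G/T, transversion), 18 (C/A, transversion), 20 (G/T, transversion), 23 (T/C, transition), 27 (C/G, transversion), 28 (A/C, transversion), 34 (A/T, transversion), 35 (T/G, transversion).
Of the 10 differences, 1 transition and 9 transversions, so Ti/Tv = 1/9 = 0.111.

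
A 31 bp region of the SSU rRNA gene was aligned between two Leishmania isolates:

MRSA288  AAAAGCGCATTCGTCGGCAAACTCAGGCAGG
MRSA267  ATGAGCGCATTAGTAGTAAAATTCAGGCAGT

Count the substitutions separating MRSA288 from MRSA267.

8

Mismatches occur at site 2 (A/T), site 3 (A/G), site 12 (C/A), site 15 (C/A), site 17 (G/T), site 18 (C/A), site 22 (C/T), site 31 (G/T).
That gives 8 mismatches out of 31 aligned sites, so the Hamming distance is 8.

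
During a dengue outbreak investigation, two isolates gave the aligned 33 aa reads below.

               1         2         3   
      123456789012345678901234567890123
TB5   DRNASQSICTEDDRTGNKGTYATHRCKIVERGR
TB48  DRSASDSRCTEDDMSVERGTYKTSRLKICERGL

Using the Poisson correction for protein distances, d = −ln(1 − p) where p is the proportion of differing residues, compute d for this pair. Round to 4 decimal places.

Mismatches occur at site 3 (N/S), site 6 (Q/D), site 8 (I/R), site 14 (R/M), site 15 (T/S), site 16 (G/V), site 17 (N/E), site 18 (K/R), site 22 (A/K), site 24 (H/S), site 26 (C/L), site 29 (V/C), site 33 (R/L).
p = 13/33 = 0.393939.
d = −ln(1 − 0.393939) = −ln(0.606061) = 0.5008.

0.5008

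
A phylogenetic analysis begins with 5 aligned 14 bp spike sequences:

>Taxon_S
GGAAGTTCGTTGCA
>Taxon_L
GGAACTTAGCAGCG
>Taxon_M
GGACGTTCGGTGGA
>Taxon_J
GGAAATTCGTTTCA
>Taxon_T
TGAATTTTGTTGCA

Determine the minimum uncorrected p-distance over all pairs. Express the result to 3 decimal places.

0.143

Pairwise Hamming distances:
  Taxon_S vs Taxon_L: 5
  Taxon_S vs Taxon_M: 3
  Taxon_S vs Taxon_J: 2
  Taxon_S vs Taxon_T: 3
  Taxon_L vs Taxon_M: 7
  Taxon_L vs Taxon_J: 6
  Taxon_L vs Taxon_T: 6
  Taxon_M vs Taxon_J: 5
  Taxon_M vs Taxon_T: 6
  Taxon_J vs Taxon_T: 4
The smallest is 2 mismatches, between Taxon_S and Taxon_J; p = 2/14 = 0.143.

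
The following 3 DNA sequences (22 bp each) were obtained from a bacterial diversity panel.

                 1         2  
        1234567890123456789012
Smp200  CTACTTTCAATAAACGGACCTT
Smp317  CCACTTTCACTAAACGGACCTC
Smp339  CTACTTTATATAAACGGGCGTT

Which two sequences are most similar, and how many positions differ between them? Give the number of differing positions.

3

Pairwise Hamming distances:
  Smp200 vs Smp317: 3
  Smp200 vs Smp339: 4
  Smp317 vs Smp339: 7
The smallest is 3, between Smp200 and Smp317.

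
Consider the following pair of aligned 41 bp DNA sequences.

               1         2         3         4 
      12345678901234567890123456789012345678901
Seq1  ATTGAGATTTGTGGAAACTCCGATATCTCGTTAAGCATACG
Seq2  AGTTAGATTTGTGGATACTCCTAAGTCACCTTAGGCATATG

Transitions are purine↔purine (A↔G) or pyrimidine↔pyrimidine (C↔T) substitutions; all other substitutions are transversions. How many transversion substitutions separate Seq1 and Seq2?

Mismatches occur at site 2 (T↔G, transversion), site 4 (G↔T, transversion), site 16 (A↔T, transversion), site 22 (G↔T, transversion), site 24 (T↔A, transversion), site 25 (A↔G, transition), site 28 (T↔A, transversion), site 30 (G↔C, transversion), site 34 (A↔G, transition), site 40 (C↔T, transition).
Of the 10 differences, 3 transitions and 7 transversions, so the answer is 7.

7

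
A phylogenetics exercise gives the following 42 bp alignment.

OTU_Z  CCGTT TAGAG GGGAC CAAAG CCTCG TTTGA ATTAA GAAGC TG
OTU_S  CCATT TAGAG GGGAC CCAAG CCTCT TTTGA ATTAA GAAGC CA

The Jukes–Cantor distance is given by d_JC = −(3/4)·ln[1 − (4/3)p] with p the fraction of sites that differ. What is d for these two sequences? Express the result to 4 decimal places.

The sequences differ at positions 3 (G/A), 17 (A/C), 25 (G/T), 41 (T/C), 42 (G/A).
p = 5/42 = 0.119048.
d = −0.75 · ln(1 − (4/3)·0.119048) = −0.75 · ln(0.841269) = −0.75 · (-0.172844) = 0.1296.

0.1296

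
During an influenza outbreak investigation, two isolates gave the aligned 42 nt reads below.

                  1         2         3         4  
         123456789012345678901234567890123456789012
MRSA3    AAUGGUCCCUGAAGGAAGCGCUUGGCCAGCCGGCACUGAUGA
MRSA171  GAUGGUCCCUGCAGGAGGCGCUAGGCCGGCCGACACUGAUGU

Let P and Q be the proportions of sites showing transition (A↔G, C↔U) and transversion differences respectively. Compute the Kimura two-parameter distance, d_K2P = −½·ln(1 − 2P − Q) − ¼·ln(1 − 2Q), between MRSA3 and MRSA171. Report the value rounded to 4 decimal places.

0.1904

The sequences differ at positions 1 (A/G, transition), 12 (A/C, transversion), 17 (A/G, transition), 23 (U/A, transversion), 28 (A/G, transition), 33 (G/A, transition), 42 (A/U, transversion).
Of the 7 differences, 4 transitions and 3 transversions over 42 sites: P = 4/42 = 0.095238, Q = 3/42 = 0.071429.
d = −0.5·ln(0.738095) − 0.25·ln(0.857142) = −0.5·(-0.303683) − 0.25·(-0.154152) = 0.1904.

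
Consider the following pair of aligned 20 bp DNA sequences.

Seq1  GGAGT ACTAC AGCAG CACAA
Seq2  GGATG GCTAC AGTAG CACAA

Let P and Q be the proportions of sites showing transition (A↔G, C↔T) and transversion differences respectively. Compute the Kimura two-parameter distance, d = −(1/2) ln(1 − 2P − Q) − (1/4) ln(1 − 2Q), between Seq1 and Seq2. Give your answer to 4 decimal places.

0.2341

Mismatches occur at site 4 (G→T, transversion), site 5 (T→G, transversion), site 6 (A→G, transition), site 13 (C→T, transition).
Of the 4 differences, 2 transitions and 2 transversions over 20 sites: P = 2/20 = 0.100000, Q = 2/20 = 0.100000.
d = −0.5·ln(0.700000) − 0.25·ln(0.800000) = −0.5·(-0.356675) − 0.25·(-0.223144) = 0.2341.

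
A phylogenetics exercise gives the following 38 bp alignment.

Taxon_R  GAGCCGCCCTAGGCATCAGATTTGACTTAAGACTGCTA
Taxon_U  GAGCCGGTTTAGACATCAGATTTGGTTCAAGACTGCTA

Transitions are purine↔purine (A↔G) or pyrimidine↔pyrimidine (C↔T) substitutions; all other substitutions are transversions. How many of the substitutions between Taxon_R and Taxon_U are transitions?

6

Mismatches occur at site 7 (C↔G, transversion), site 8 (C↔T, transition), site 9 (C↔T, transition), site 13 (G↔A, transition), site 25 (A↔G, transition), site 26 (C↔T, transition), site 28 (T↔C, transition).
Of the 7 differences, 6 transitions and 1 transversion, so the answer is 6.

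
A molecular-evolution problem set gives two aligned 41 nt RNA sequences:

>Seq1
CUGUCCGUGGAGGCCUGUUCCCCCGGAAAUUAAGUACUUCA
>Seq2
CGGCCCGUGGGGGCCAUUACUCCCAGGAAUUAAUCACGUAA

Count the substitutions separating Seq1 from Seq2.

Differing sites — 2:U/G; 4:U/C; 11:A/G; 16:U/A; 17:G/U; 19:U/A; 21:C/U; 25:G/A; 27:A/G; 34:G/U; 35:U/C; 38:U/G; 40:C/A.
That gives 13 mismatches out of 41 aligned sites, so the Hamming distance is 13.

13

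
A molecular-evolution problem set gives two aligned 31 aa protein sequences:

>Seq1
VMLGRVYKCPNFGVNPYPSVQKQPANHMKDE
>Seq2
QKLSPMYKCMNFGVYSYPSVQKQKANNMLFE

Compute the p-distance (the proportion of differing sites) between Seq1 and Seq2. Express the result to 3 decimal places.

The sequences differ at positions 1 (V/Q), 2 (M/K), 4 (G/S), 5 (R/P), 6 (V/M), 10 (P/M), 15 (N/Y), 16 (P/S), 24 (P/K), 27 (H/N), 29 (K/L), 30 (D/F).
There are 12 differences over 31 sites, so p = 12/31 = 0.387.

0.387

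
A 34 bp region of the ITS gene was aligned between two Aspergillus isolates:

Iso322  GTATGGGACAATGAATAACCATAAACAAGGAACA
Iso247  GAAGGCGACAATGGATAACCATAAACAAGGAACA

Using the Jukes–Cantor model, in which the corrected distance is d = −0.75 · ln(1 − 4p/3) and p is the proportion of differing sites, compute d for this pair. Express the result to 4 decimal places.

0.1280

The sequences differ at positions 2 (T/A), 4 (T/G), 6 (G/C), 14 (A/G).
p = 4/34 = 0.117647.
d = −0.75 · ln(1 − (4/3)·0.117647) = −0.75 · ln(0.843137) = −0.75 · (-0.170626) = 0.1280.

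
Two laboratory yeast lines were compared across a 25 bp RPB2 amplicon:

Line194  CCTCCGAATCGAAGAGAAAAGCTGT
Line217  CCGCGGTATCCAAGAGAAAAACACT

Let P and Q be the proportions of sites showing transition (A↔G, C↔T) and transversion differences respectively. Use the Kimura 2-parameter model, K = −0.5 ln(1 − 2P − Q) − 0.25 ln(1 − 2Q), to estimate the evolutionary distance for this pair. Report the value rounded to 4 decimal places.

The sequences differ at positions 3 (T/G, transversion), 5 (C/G, transversion), 7 (A/T, transversion), 11 (G/C, transversion), 21 (G/A, transition), 23 (T/A, transversion), 24 (G/C, transversion).
Of the 7 differences, 1 transition and 6 transversions over 25 sites: P = 1/25 = 0.040000, Q = 6/25 = 0.240000.
d = −0.5·ln(0.680000) − 0.25·ln(0.520000) = −0.5·(-0.385662) − 0.25·(-0.653926) = 0.3563.

0.3563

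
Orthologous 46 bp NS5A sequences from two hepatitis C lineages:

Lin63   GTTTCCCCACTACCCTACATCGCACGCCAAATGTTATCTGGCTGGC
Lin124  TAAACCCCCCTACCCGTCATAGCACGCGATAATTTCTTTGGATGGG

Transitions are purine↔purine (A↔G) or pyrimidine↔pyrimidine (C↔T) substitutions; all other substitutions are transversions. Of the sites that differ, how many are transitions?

1

Differing sites — 1:G/T (Tv); 2:T/A (Tv); 3:T/A (Tv); 4:T/A (Tv); 9:A/C (Tv); 16:T/G (Tv); 17:A/T (Tv); 21:C/A (Tv); 28:C/G (Tv); 30:A/T (Tv); 32:T/A (Tv); 33:G/T (Tv); 36:A/C (Tv); 38:C/T (Ti); 42:C/A (Tv); 46:C/G (Tv).
Of the 16 differences, 1 transition and 15 transversions, so the answer is 1.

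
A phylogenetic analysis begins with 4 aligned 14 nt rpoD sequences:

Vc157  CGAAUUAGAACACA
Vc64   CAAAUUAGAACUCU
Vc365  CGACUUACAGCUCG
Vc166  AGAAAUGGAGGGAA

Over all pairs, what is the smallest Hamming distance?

Pairwise Hamming distances:
  Vc157 vs Vc64: 3
  Vc157 vs Vc365: 5
  Vc157 vs Vc166: 7
  Vc64 vs Vc365: 5
  Vc64 vs Vc166: 9
  Vc365 vs Vc166: 9
The smallest is 3, between Vc157 and Vc64.

3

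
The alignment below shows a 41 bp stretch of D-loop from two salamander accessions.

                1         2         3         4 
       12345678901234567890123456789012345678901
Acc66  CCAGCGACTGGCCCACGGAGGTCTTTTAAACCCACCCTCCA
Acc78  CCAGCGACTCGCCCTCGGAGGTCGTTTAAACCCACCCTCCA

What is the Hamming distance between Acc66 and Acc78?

Differing sites — 10:G/C; 15:A/T; 24:T/G.
That gives 3 mismatches out of 41 aligned sites, so the Hamming distance is 3.

3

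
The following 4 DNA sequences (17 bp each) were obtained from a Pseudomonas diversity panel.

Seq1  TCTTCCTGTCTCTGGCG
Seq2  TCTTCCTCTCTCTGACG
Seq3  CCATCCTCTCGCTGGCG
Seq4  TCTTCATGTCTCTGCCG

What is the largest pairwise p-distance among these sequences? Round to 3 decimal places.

0.353

Pairwise Hamming distances:
  Seq1 vs Seq2: 2
  Seq1 vs Seq3: 4
  Seq1 vs Seq4: 2
  Seq2 vs Seq3: 4
  Seq2 vs Seq4: 3
  Seq3 vs Seq4: 6
The largest is 6 mismatches, between Seq3 and Seq4; p = 6/17 = 0.353.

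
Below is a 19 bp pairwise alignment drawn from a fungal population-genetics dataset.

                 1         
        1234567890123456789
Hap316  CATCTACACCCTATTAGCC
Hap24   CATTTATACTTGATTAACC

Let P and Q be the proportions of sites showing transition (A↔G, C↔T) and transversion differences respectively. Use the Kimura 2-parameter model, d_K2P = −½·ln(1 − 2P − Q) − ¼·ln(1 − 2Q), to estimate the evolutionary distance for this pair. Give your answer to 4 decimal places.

The sequences differ at positions 4 (C/T, transition), 7 (C/T, transition), 10 (C/T, transition), 11 (C/T, transition), 12 (T/G, transversion), 17 (G/A, transition).
Of the 6 differences, 5 transitions and 1 transversion over 19 sites: P = 5/19 = 0.263158, Q = 1/19 = 0.052632.
d = −0.5·ln(0.421052) − 0.25·ln(0.894736) = −0.5·(-0.864999) − 0.25·(-0.111227) = 0.4603.

0.4603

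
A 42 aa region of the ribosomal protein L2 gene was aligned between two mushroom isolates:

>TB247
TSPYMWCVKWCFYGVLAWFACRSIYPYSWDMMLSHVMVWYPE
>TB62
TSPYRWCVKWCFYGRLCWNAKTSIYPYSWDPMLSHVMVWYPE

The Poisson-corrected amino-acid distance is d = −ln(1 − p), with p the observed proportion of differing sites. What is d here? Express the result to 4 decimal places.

The sequences differ at positions 5 (M/R), 15 (V/R), 17 (A/C), 19 (F/N), 21 (C/K), 22 (R/T), 31 (M/P).
p = 7/42 = 0.166667.
d = −ln(1 − 0.166667) = −ln(0.833333) = 0.1823.

0.1823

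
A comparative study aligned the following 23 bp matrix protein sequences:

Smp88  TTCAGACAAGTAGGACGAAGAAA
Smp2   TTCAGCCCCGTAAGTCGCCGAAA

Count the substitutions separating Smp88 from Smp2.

7

The sequences differ at positions 6 (A/C), 8 (A/C), 9 (A/C), 13 (G/A), 15 (A/T), 18 (A/C), 19 (A/C).
That gives 7 mismatches out of 23 aligned sites, so the Hamming distance is 7.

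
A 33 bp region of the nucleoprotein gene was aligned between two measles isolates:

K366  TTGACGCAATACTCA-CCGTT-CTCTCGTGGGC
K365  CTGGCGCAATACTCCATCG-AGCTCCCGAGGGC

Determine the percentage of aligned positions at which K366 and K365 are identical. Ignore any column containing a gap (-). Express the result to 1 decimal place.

76.7%

Excluding the 3 gap columns leaves 30 comparable sites.
Differing sites — 1:T/C; 4:A/G; 15:A/C; 17:C/T; 21:T/A; 26:T/C; 29:T/A.
23 of the 30 comparable sites match, so the percent identity is 23/30 × 100 = 76.7%.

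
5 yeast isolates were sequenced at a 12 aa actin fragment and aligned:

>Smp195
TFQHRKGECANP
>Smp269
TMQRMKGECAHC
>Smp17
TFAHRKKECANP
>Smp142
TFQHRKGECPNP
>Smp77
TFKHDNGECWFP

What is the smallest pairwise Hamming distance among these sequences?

Pairwise Hamming distances:
  Smp195 vs Smp269: 5
  Smp195 vs Smp17: 2
  Smp195 vs Smp142: 1
  Smp195 vs Smp77: 5
  Smp269 vs Smp17: 7
  Smp269 vs Smp142: 6
  Smp269 vs Smp77: 8
  Smp17 vs Smp142: 3
  Smp17 vs Smp77: 6
  Smp142 vs Smp77: 5
The smallest is 1, between Smp195 and Smp142.

1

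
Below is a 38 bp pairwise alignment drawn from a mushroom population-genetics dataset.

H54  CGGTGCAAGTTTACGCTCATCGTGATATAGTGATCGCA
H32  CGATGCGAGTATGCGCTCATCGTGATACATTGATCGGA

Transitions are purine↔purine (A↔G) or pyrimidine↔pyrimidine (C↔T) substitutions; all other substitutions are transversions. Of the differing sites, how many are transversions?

3

Differing sites — 3:G/A (Ti); 7:A/G (Ti); 11:T/A (Tv); 13:A/G (Ti); 28:T/C (Ti); 30:G/T (Tv); 37:C/G (Tv).
Of the 7 differences, 4 transitions and 3 transversions, so the answer is 3.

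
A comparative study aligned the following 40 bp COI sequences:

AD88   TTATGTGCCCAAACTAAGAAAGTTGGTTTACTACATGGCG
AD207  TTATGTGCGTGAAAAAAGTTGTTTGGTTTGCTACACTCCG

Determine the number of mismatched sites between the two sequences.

The sequences differ at positions 9 (C/G), 10 (C/T), 11 (A/G), 14 (C/A), 15 (T/A), 19 (A/T), 20 (A/T), 21 (A/G), 22 (G/T), 30 (A/G), 36 (T/C), 37 (G/T), 38 (G/C).
That gives 13 mismatches out of 40 aligned sites, so the Hamming distance is 13.

13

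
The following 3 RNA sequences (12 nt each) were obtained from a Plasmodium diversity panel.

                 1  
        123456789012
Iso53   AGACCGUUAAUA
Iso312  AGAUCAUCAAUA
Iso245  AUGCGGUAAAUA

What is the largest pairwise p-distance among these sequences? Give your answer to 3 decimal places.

Pairwise Hamming distances:
  Iso53 vs Iso312: 3
  Iso53 vs Iso245: 4
  Iso312 vs Iso245: 6
The largest is 6 mismatches, between Iso312 and Iso245; p = 6/12 = 0.500.

0.500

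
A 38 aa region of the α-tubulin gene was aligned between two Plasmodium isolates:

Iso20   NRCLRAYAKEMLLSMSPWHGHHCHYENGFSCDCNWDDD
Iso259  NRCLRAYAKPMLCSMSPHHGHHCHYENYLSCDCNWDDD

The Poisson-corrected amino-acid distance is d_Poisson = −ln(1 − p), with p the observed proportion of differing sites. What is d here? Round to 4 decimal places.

0.1411

The sequences differ at positions 10 (E/P), 13 (L/C), 18 (W/H), 28 (G/Y), 29 (F/L).
p = 5/38 = 0.131579.
d = −ln(1 − 0.131579) = −ln(0.868421) = 0.1411.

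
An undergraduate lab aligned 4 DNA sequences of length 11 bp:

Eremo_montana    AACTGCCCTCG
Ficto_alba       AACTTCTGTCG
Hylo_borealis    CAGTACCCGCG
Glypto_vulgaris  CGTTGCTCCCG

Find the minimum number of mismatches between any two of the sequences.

Pairwise Hamming distances:
  Eremo_montana vs Ficto_alba: 3
  Eremo_montana vs Hylo_borealis: 4
  Eremo_montana vs Glypto_vulgaris: 5
  Ficto_alba vs Hylo_borealis: 6
  Ficto_alba vs Glypto_vulgaris: 6
  Hylo_borealis vs Glypto_vulgaris: 5
The smallest is 3, between Eremo_montana and Ficto_alba.

3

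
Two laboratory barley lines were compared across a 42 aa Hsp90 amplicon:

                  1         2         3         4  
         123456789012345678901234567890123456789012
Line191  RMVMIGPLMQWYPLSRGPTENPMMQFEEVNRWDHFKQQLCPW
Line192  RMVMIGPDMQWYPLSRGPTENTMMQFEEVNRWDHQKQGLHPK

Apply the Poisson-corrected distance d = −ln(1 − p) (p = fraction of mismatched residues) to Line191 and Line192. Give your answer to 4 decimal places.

Differing sites — 8:L/D; 22:P/T; 35:F/Q; 38:Q/G; 40:C/H; 42:W/K.
p = 6/42 = 0.142857.
d = −ln(1 − 0.142857) = −ln(0.857143) = 0.1542.

0.1542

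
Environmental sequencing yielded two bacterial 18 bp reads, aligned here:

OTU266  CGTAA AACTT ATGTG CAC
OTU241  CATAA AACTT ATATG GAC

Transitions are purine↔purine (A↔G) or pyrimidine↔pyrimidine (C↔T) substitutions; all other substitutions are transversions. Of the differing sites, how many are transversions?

1

Differing sites — 2:G/A (Ti); 13:G/A (Ti); 16:C/G (Tv).
Of the 3 differences, 2 transitions and 1 transversion, so the answer is 1.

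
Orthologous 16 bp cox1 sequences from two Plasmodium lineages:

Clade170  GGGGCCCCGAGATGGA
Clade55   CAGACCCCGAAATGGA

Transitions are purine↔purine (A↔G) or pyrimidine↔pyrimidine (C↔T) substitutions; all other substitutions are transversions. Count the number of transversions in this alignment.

Differing sites — 1:G/C (Tv); 2:G/A (Ti); 4:G/A (Ti); 11:G/A (Ti).
Of the 4 differences, 3 transitions and 1 transversion, so the answer is 1.

1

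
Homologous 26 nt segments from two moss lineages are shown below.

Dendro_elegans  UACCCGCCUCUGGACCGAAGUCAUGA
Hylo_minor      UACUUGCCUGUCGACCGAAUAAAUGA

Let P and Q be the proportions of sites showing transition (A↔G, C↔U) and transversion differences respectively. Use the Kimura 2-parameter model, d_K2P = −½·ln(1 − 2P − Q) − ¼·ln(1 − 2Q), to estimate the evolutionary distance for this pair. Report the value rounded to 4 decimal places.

0.3338

The sequences differ at positions 4 (C/U, transition), 5 (C/U, transition), 10 (C/G, transversion), 12 (G/C, transversion), 20 (G/U, transversion), 21 (U/A, transversion), 22 (C/A, transversion).
Of the 7 differences, 2 transitions and 5 transversions over 26 sites: P = 2/26 = 0.076923, Q = 5/26 = 0.192308.
d = −0.5·ln(0.653846) − 0.25·ln(0.615384) = −0.5·(-0.424883) − 0.25·(-0.485509) = 0.3338.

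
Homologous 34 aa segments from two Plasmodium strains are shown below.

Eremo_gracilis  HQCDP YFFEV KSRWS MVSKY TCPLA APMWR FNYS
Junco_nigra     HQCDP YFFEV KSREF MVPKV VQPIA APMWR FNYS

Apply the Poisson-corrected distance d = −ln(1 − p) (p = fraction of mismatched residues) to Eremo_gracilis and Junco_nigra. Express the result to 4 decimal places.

Mismatches occur at site 14 (W/E), site 15 (S/F), site 18 (S/P), site 20 (Y/V), site 21 (T/V), site 22 (C/Q), site 24 (L/I).
p = 7/34 = 0.205882.
d = −ln(1 − 0.205882) = −ln(0.794118) = 0.2305.

0.2305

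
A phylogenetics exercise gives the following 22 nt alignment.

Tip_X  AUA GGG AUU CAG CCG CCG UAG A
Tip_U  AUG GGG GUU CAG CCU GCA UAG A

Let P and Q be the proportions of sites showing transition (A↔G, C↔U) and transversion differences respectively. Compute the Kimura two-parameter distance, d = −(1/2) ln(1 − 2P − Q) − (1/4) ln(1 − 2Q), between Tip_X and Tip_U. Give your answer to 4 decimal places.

0.2762

Mismatches occur at site 3 (A↔G, transition), site 7 (A↔G, transition), site 15 (G↔U, transversion), site 16 (C↔G, transversion), site 18 (G↔A, transition).
Of the 5 differences, 3 transitions and 2 transversions over 22 sites: P = 3/22 = 0.136364, Q = 2/22 = 0.090909.
d = −0.5·ln(0.636363) − 0.25·ln(0.818182) = −0.5·(-0.451986) − 0.25·(-0.200670) = 0.2762.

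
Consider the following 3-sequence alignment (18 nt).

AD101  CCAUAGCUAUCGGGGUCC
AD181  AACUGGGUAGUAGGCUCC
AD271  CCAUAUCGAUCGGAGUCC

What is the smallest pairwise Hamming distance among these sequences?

3

Pairwise Hamming distances:
  AD101 vs AD181: 9
  AD101 vs AD271: 3
  AD181 vs AD271: 12
The smallest is 3, between AD101 and AD271.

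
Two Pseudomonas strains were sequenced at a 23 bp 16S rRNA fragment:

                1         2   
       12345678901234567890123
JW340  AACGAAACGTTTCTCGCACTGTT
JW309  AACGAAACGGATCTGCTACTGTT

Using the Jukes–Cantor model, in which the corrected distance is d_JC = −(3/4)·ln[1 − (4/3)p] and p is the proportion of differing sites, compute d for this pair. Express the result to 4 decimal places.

The sequences differ at positions 10 (T/G), 11 (T/A), 15 (C/G), 16 (G/C), 17 (C/T).
p = 5/23 = 0.217391.
d = −0.75 · ln(1 − (4/3)·0.217391) = −0.75 · ln(0.710145) = −0.75 · (-0.342286) = 0.2567.

0.2567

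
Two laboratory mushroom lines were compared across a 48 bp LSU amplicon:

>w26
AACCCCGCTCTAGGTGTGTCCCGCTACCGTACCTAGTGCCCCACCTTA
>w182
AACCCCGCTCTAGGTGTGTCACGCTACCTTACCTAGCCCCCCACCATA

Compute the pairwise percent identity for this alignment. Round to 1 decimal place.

The sequences differ at positions 21 (C/A), 29 (G/T), 37 (T/C), 38 (G/C), 46 (T/A).
43 of the 48 sites match, so the percent identity is 43/48 × 100 = 89.6%.

89.6%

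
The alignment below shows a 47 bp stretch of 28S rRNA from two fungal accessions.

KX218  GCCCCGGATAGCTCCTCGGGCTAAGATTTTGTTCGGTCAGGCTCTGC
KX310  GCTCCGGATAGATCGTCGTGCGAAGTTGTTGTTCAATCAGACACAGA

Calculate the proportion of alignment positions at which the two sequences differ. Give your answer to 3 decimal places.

0.277

Differing sites — 3:C/T; 12:C/A; 15:C/G; 19:G/T; 22:T/G; 26:A/T; 28:T/G; 35:G/A; 36:G/A; 41:G/A; 43:T/A; 45:T/A; 47:C/A.
There are 13 differences over 47 sites, so p = 13/47 = 0.277.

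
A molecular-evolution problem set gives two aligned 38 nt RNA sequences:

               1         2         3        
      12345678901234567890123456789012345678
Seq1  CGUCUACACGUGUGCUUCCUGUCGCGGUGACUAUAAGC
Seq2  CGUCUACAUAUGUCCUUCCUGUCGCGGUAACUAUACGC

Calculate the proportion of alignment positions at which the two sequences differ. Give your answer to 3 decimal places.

Differing sites — 9:C/U; 10:G/A; 14:G/C; 29:G/A; 36:A/C.
There are 5 differences over 38 sites, so p = 5/38 = 0.132.

0.132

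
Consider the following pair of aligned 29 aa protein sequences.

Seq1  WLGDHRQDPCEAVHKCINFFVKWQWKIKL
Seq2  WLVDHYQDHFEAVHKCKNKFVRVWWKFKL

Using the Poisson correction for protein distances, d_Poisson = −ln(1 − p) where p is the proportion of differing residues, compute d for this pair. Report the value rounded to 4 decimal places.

Differing sites — 3:G/V; 6:R/Y; 9:P/H; 10:C/F; 17:I/K; 19:F/K; 22:K/R; 23:W/V; 24:Q/W; 27:I/F.
p = 10/29 = 0.344828.
d = −ln(1 − 0.344828) = −ln(0.655172) = 0.4229.

0.4229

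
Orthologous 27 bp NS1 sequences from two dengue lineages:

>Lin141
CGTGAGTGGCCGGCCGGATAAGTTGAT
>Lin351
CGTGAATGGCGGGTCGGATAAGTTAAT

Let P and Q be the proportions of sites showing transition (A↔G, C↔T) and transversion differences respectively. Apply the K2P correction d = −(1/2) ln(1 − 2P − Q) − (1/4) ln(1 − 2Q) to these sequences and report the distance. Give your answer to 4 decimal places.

Mismatches occur at site 6 (G↔A, transition), site 11 (C↔G, transversion), site 14 (C↔T, transition), site 25 (G↔A, transition).
Of the 4 differences, 3 transitions and 1 transversion over 27 sites: P = 3/27 = 0.111111, Q = 1/27 = 0.037037.
d = −0.5·ln(0.740741) − 0.25·ln(0.925926) = −0.5·(-0.300104) − 0.25·(-0.076961) = 0.1693.

0.1693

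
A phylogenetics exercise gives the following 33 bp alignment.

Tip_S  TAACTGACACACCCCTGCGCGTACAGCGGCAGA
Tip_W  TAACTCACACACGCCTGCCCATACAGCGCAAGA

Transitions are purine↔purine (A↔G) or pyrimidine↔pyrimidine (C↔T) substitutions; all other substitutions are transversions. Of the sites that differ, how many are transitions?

The sequences differ at positions 6 (G/C, transversion), 13 (C/G, transversion), 19 (G/C, transversion), 21 (G/A, transition), 29 (G/C, transversion), 30 (C/A, transversion).
Of the 6 differences, 1 transition and 5 transversions, so the answer is 1.

1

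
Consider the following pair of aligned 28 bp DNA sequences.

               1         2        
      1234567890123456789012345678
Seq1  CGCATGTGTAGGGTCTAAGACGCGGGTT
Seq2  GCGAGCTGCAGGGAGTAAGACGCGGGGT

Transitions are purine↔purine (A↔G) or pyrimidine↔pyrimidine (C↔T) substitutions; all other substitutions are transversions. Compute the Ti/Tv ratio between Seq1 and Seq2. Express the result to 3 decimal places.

0.125

Differing sites — 1:C/G (Tv); 2:G/C (Tv); 3:C/G (Tv); 5:T/G (Tv); 6:G/C (Tv); 9:T/C (Ti); 14:T/A (Tv); 15:C/G (Tv); 27:T/G (Tv).
Of the 9 differences, 1 transition and 8 transversions, so Ti/Tv = 1/8 = 0.125.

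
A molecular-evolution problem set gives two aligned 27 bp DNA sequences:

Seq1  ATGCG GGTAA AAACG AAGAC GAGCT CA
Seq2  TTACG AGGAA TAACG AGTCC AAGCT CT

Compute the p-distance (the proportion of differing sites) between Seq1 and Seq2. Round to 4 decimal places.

0.3704

Mismatches occur at site 1 (A→T), site 3 (G→A), site 6 (G→A), site 8 (T→G), site 11 (A→T), site 17 (A→G), site 18 (G→T), site 19 (A→C), site 21 (G→A), site 27 (A→T).
There are 10 differences over 27 sites, so p = 10/27 = 0.3704.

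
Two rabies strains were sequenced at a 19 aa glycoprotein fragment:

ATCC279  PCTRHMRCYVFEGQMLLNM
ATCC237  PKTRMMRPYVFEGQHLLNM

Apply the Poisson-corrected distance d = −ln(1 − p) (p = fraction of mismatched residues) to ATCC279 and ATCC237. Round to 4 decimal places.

0.2364

Differing sites — 2:C/K; 5:H/M; 8:C/P; 15:M/H.
p = 4/19 = 0.210526.
d = −ln(1 − 0.210526) = −ln(0.789474) = 0.2364.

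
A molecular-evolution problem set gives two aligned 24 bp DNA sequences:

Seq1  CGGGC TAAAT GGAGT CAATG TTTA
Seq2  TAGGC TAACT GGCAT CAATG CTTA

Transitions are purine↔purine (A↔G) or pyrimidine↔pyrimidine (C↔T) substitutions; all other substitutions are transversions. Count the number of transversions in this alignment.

2

Mismatches occur at site 1 (C→T, transition), site 2 (G→A, transition), site 9 (A→C, transversion), site 13 (A→C, transversion), site 14 (G→A, transition), site 21 (T→C, transition).
Of the 6 differences, 4 transitions and 2 transversions, so the answer is 2.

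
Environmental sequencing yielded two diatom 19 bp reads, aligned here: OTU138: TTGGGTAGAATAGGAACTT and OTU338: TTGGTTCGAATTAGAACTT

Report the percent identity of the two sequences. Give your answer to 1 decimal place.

78.9%

Differing sites — 5:G/T; 7:A/C; 12:A/T; 13:G/A.
15 of the 19 sites match, so the percent identity is 15/19 × 100 = 78.9%.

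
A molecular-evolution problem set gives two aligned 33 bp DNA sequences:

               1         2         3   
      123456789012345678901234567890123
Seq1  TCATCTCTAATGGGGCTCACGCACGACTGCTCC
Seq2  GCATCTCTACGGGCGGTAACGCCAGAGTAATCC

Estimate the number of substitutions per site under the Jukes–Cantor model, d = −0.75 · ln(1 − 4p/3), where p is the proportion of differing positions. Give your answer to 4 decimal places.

0.4408

The sequences differ at positions 1 (T/G), 10 (A/C), 11 (T/G), 14 (G/C), 16 (C/G), 18 (C/A), 23 (A/C), 24 (C/A), 27 (C/G), 29 (G/A), 30 (C/A).
p = 11/33 = 0.333333.
d = −0.75 · ln(1 − (4/3)·0.333333) = −0.75 · ln(0.555556) = −0.75 · (-0.587786) = 0.4408.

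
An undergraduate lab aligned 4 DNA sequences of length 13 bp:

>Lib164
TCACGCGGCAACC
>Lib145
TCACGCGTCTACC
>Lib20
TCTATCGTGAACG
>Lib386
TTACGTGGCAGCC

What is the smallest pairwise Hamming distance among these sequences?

2

Pairwise Hamming distances:
  Lib164 vs Lib145: 2
  Lib164 vs Lib20: 6
  Lib164 vs Lib386: 3
  Lib145 vs Lib20: 6
  Lib145 vs Lib386: 5
  Lib20 vs Lib386: 9
The smallest is 2, between Lib164 and Lib145.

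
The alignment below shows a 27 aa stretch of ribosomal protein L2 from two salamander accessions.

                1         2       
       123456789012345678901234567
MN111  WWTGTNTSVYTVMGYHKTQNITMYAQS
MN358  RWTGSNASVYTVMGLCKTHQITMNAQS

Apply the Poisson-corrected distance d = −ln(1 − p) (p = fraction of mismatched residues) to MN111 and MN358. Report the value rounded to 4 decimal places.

0.3514

Differing sites — 1:W/R; 5:T/S; 7:T/A; 15:Y/L; 16:H/C; 19:Q/H; 20:N/Q; 24:Y/N.
p = 8/27 = 0.296296.
d = −ln(1 − 0.296296) = −ln(0.703704) = 0.3514.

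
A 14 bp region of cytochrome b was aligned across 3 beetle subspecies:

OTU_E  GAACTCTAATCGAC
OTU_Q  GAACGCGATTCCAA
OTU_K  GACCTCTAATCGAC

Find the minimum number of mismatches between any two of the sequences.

Pairwise Hamming distances:
  OTU_E vs OTU_Q: 5
  OTU_E vs OTU_K: 1
  OTU_Q vs OTU_K: 6
The smallest is 1, between OTU_E and OTU_K.

1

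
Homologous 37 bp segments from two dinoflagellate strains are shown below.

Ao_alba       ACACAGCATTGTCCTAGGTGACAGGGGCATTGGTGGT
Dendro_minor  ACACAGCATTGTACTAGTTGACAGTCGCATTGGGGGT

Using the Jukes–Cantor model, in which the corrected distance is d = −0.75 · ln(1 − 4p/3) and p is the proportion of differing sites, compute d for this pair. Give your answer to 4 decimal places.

Differing sites — 13:C/A; 18:G/T; 25:G/T; 26:G/C; 34:T/G.
p = 5/37 = 0.135135.
d = −0.75 · ln(1 − (4/3)·0.135135) = −0.75 · ln(0.819820) = −0.75 · (-0.198670) = 0.1490.

0.1490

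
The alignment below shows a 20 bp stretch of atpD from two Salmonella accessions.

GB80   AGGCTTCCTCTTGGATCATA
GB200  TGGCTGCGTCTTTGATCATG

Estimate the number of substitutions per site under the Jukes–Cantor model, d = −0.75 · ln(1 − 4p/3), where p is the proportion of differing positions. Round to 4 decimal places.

Differing sites — 1:A/T; 6:T/G; 8:C/G; 13:G/T; 20:A/G.
p = 5/20 = 0.250000.
d = −0.75 · ln(1 − (4/3)·0.250000) = −0.75 · ln(0.666667) = −0.75 · (-0.405465) = 0.3041.

0.3041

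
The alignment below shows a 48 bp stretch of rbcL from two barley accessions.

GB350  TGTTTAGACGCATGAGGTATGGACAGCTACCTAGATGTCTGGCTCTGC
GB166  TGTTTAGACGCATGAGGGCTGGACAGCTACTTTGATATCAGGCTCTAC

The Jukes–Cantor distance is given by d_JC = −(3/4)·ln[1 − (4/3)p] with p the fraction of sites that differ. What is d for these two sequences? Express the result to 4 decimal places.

0.1622

The sequences differ at positions 18 (T/G), 19 (A/C), 31 (C/T), 33 (A/T), 37 (G/A), 40 (T/A), 47 (G/A).
p = 7/48 = 0.145833.
d = −0.75 · ln(1 − (4/3)·0.145833) = −0.75 · ln(0.805556) = −0.75 · (-0.216223) = 0.1622.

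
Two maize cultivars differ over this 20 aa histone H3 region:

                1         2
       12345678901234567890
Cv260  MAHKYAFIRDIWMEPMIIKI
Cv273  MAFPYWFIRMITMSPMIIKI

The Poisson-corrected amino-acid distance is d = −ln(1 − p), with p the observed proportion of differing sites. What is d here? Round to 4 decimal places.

Mismatches occur at site 3 (H→F), site 4 (K→P), site 6 (A→W), site 10 (D→M), site 12 (W→T), site 14 (E→S).
p = 6/20 = 0.300000.
d = −ln(1 − 0.300000) = −ln(0.700000) = 0.3567.

0.3567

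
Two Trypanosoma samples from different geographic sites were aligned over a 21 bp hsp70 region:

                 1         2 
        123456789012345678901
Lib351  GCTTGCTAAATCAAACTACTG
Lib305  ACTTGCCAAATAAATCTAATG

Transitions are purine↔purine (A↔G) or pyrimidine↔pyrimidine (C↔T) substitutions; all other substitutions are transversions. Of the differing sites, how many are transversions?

Differing sites — 1:G/A (Ti); 7:T/C (Ti); 12:C/A (Tv); 15:A/T (Tv); 19:C/A (Tv).
Of the 5 differences, 2 transitions and 3 transversions, so the answer is 3.

3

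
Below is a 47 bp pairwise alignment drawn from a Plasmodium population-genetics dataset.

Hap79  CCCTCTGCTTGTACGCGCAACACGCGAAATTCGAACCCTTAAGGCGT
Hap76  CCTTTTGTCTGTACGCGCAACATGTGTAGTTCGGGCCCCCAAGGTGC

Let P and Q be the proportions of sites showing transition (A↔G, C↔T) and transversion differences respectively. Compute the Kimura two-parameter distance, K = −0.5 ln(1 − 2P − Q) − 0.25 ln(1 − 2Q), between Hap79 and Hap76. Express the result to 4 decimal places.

0.4381

Mismatches occur at site 3 (C↔T, transition), site 5 (C↔T, transition), site 8 (C↔T, transition), site 9 (T↔C, transition), site 23 (C↔T, transition), site 25 (C↔T, transition), site 27 (A↔T, transversion), site 29 (A↔G, transition), site 34 (A↔G, transition), site 35 (A↔G, transition), site 39 (T↔C, transition), site 40 (T↔C, transition), site 45 (C↔T, transition), site 47 (T↔C, transition).
Of the 14 differences, 13 transitions and 1 transversion over 47 sites: P = 13/47 = 0.276596, Q = 1/47 = 0.021277.
d = −0.5·ln(0.425531) − 0.25·ln(0.957446) = −0.5·(-0.854417) − 0.25·(-0.043486) = 0.4381.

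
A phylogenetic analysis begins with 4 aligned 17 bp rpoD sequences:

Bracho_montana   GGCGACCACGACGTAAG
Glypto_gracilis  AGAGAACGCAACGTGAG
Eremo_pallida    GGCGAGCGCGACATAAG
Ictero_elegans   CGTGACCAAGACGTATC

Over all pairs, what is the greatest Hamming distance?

9

Pairwise Hamming distances:
  Bracho_montana vs Glypto_gracilis: 6
  Bracho_montana vs Eremo_pallida: 3
  Bracho_montana vs Ictero_elegans: 5
  Glypto_gracilis vs Eremo_pallida: 6
  Glypto_gracilis vs Ictero_elegans: 9
  Eremo_pallida vs Ictero_elegans: 8
The largest is 9, between Glypto_gracilis and Ictero_elegans.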